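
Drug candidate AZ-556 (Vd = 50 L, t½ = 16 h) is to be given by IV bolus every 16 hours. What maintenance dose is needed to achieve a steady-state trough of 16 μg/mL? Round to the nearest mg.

800 mg

τ/t½ = 16/16 ≈ 1, so f = (1/2)^(16/16) ≈ 0.500000.
Cmin,ss = (D/Vd)·f/(1−f), so D = Cmin,ss·Vd·(1−f)/f.
D = 16 × 50 × (1−f)/f ≈ 16 × 50 × 1.00000 ≈ 800.00 mg.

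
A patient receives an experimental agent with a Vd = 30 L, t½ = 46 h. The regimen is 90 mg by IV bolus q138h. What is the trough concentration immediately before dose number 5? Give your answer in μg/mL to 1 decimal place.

f = (1/2)^(τ/t½) = (1/2)^(138/46) ≈ 0.1250.
C₀ = D/Vd = 90/30 ≈ 3.000 μg/mL.
Before the 5th dose, 4 doses have been given. Superposition: Cmin = C₀·(f + f² + … + f^4).
≈ 3.000 × (0.1250 + 0.0156 + 0.0020 + 0.0002) ≈ 3.000 × 0.1428 ≈ 0.428 μg/mL.

0.4 μg/mL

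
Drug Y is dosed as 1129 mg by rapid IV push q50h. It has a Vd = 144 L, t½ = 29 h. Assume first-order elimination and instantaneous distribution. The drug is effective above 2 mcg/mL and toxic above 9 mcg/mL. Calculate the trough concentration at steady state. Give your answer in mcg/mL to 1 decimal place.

τ/t½ = 50/29 ≈ 1.7241, so fraction remaining f = (1/2)^(50/29) ≈ 0.3027.
Single-dose peak C₀ = D/Vd = 1129/144 ≈ 7.840 mcg/mL.
Steady-state trough Cmin,ss = C₀·f/(1−f) ≈ 7.840 × 0.3027/0.6973 ≈ 3.403 mcg/mL.
Trough 3.4 mcg/mL vs MEC 2 mcg/mL: adequate.

3.4 mcg/mL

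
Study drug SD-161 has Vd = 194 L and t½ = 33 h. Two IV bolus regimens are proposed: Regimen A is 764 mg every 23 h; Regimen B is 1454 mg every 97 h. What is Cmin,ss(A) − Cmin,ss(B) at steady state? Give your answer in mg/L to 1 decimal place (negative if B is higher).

5.2 mg/L

Regimen A: f = (1/2)^(23/33) ≈ 0.6169; Cmin,ss = (764/194)·f/(1−f) ≈ 6.342 mg/L.
Regimen B: f = (1/2)^(97/33) ≈ 0.1304; Cmin,ss = (1454/194)·f/(1−f) ≈ 1.124 mg/L.
Difference ≈ 6.342 − 1.124 ≈ 5.218 mg/L.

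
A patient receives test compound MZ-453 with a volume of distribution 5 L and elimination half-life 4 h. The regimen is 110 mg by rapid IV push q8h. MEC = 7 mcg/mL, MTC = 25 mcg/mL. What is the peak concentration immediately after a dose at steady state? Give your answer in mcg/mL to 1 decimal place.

29.3 mcg/mL

The dosing interval is 2 half-lives, so f = 2^(−2) = 0.25.
At steady state, R = 1/(1 − 0.25) = 4/3.
Single-dose peak C₀ = D/Vd = 110/5 = 22 mcg/mL.
Steady-state peak Cmax,ss = C₀·R = 22 × 4/3 ≈ 29.333 mcg/mL.
Peak 29.3 mcg/mL vs MTC 25 mcg/mL: exceeds toxic threshold.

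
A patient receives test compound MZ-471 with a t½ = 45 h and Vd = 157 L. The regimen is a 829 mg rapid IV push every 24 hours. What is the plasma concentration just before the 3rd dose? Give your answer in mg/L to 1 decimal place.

f = (1/2)^(τ/t½) = (1/2)^(24/45) ≈ 0.6910.
C₀ = D/Vd = 829/157 ≈ 5.280 mg/L.
Before the 3rd dose, 2 doses have been given. Superposition: Cmin = C₀·(f + f²).
≈ 5.280 × (0.6910 + 0.4775) ≈ 5.280 × 1.1685 ≈ 6.170 mg/L.

6.2 mg/L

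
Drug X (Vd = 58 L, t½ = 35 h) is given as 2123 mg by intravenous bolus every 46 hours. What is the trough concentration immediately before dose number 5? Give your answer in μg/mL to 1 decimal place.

f = (1/2)^(τ/t½) = (1/2)^(46/35) ≈ 0.4021.
C₀ = D/Vd = 2123/58 ≈ 36.603 μg/mL.
Before the 5th dose, 4 doses have been given. Superposition: Cmin = C₀·(f + f² + … + f^4).
≈ 36.603 × (0.4021 + 0.1617 + 0.0650 + 0.0261) ≈ 36.603 × 0.6549 ≈ 23.971 μg/mL.

24.0 μg/mL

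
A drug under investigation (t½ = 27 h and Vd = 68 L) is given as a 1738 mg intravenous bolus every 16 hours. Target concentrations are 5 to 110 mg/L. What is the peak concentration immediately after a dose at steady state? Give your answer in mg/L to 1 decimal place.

75.9 mg/L

Over one 16-h interval, 16/27 ≈ 0.59259 half-lives elapse, leaving f ≈ 0.6632 of each dose.
Accumulation ratio R = 1/(1 − f) ≈ 1/0.3368 ≈ 2.9691.
Each bolus raises the concentration by D/Vd = 1738/68 ≈ 25.559 mg/L.
Steady-state peak Cmax,ss = C₀·R ≈ 25.559 × 2.9691 ≈ 75.887 mg/L.
Peak 75.9 mg/L vs MTC 110 mg/L: below toxic threshold.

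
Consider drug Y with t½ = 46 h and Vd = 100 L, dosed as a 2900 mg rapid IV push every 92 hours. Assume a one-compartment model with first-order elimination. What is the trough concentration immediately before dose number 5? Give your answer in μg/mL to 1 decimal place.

f = (1/2)^(τ/t½) = (1/2)^(92/46) ≈ 0.2500.
C₀ = D/Vd = 2900/100 ≈ 29.000 μg/mL.
Before the 5th dose, 4 doses have been given. Superposition: Cmin = C₀·(f + f² + … + f^4).
≈ 29.000 × (0.2500 + 0.0625 + 0.0156 + 0.0039) ≈ 29.000 × 0.3320 ≈ 9.628 μg/mL.

9.6 μg/mL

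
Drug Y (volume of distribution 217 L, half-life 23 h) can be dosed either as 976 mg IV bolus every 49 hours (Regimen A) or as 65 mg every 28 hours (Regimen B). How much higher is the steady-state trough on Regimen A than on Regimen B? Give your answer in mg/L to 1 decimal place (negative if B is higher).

Regimen A: f = (1/2)^(49/23) ≈ 0.2284; Cmin,ss = (976/217)·f/(1−f) ≈ 1.331 mg/L.
Regimen B: f = (1/2)^(28/23) ≈ 0.4301; Cmin,ss = (65/217)·f/(1−f) ≈ 0.226 mg/L.
Difference ≈ 1.331 − 0.226 ≈ 1.105 mg/L.

1.1 mg/L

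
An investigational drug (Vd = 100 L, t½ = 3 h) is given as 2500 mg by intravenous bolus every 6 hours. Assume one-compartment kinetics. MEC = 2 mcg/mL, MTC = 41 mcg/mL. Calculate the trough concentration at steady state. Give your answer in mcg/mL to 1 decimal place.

τ = 6 h = 2 half-lives, so f = (1/2)^2 = 0.25.
Accumulation ratio R = 1/(1 − f) = 1/0.75 = 4/3.
Single-dose peak C₀ = D/Vd = 2500/100 = 25 mcg/mL.
Steady-state peak Cmax,ss = C₀·R = 25 × 4/3 ≈ 33.333 mcg/mL.
Steady-state trough Cmin,ss = Cmax,ss·f ≈ 33.333 × 0.25 ≈ 8.333 mcg/mL.
Trough 8.3 mcg/mL vs MEC 2 mcg/mL: adequate.

8.3 mcg/mL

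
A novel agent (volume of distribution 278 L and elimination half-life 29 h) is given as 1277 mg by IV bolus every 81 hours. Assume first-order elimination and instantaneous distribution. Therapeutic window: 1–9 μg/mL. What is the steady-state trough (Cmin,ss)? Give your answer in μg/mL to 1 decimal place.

τ/t½ = 81/29 ≈ 2.7931, so fraction remaining f = (1/2)^(81/29) ≈ 0.1443.
At steady state, accumulation factor R = 1/(1 − e^(−kτ)) ≈ 1.1686.
Single-dose peak C₀ = D/Vd = 1277/278 ≈ 4.594 μg/mL.
Cmax,ss = C₀/(1 − f) ≈ 4.594/0.8557 ≈ 5.369 μg/mL.
One interval later, Cmin,ss = Cmax,ss·e^(−kτ) ≈ 5.369 × 0.1443 ≈ 0.775 μg/mL.
Trough 0.8 μg/mL vs MEC 1 μg/mL: subtherapeutic.

0.8 μg/mL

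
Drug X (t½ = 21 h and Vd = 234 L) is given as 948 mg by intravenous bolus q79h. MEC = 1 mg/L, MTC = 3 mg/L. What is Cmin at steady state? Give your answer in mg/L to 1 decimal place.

0.3 mg/L

τ/t½ = 79/21 ≈ 3.7619, so fraction remaining f = (1/2)^(79/21) ≈ 0.0737.
At steady state, accumulation factor R = 1/(1 − e^(−kτ)) ≈ 1.0796.
Single-dose peak C₀ = D/Vd = 948/234 ≈ 4.051 mg/L.
Steady-state peak Cmax,ss = C₀·R ≈ 4.051 × 1.0796 ≈ 4.373 mg/L.
One interval later, Cmin,ss = Cmax,ss·e^(−kτ) ≈ 4.373 × 0.0737 ≈ 0.322 mg/L.
Trough 0.3 mg/L vs MEC 1 mg/L: subtherapeutic.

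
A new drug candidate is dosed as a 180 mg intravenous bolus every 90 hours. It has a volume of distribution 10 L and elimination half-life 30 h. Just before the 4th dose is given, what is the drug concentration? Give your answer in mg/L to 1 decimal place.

f = (1/2)^(τ/t½) = (1/2)^(90/30) ≈ 0.1250.
C₀ = D/Vd = 180/10 ≈ 18.000 mg/L.
Before the 4th dose, 3 doses have been given. Superposition: Cmin = C₀·(f + f² + … + f^3).
≈ 18.000 × (0.1250 + 0.0156 + 0.0020) ≈ 18.000 × 0.1426 ≈ 2.567 mg/L.

2.6 mg/L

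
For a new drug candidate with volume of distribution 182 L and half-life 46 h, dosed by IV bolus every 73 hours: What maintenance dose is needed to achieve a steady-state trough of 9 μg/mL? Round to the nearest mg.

3283 mg

τ/t½ = 73/46 ≈ 1.587, so f = (1/2)^(73/46) ≈ 0.332873.
Cmin,ss = (D/Vd)·f/(1−f), so D = Cmin,ss·Vd·(1−f)/f.
D = 9 × 182 × (1−f)/f ≈ 9 × 182 × 2.00415 ≈ 3282.80 mg.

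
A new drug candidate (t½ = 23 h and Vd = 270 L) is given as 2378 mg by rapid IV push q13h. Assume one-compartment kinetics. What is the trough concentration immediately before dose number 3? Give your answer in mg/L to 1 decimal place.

f = (1/2)^(τ/t½) = (1/2)^(13/23) ≈ 0.6759.
C₀ = D/Vd = 2378/270 ≈ 8.807 mg/L.
Before the 3rd dose, 2 doses have been given. Superposition: Cmin = C₀·(f + f²).
≈ 8.807 × (0.6759 + 0.4568) ≈ 8.807 × 1.1327 ≈ 9.976 mg/L.

10.0 mg/L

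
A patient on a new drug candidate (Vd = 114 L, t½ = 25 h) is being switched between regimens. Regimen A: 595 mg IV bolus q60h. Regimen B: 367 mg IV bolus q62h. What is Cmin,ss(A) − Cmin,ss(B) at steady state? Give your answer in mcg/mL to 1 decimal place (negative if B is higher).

0.5 mcg/mL

Regimen A: f = (1/2)^(60/25) ≈ 0.1895; Cmin,ss = (595/114)·f/(1−f) ≈ 1.220 mcg/mL.
Regimen B: f = (1/2)^(62/25) ≈ 0.1792; Cmin,ss = (367/114)·f/(1−f) ≈ 0.703 mcg/mL.
Difference ≈ 1.220 − 0.703 ≈ 0.517 mcg/mL.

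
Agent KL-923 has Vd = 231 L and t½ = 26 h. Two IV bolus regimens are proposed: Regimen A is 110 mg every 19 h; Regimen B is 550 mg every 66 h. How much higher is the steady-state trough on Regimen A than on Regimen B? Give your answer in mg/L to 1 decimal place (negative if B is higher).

0.2 mg/L

Regimen A: f = (1/2)^(19/26) ≈ 0.6026; Cmin,ss = (110/231)·f/(1−f) ≈ 0.722 mg/L.
Regimen B: f = (1/2)^(66/26) ≈ 0.1721; Cmin,ss = (550/231)·f/(1−f) ≈ 0.495 mg/L.
Difference ≈ 0.722 − 0.495 ≈ 0.227 mg/L.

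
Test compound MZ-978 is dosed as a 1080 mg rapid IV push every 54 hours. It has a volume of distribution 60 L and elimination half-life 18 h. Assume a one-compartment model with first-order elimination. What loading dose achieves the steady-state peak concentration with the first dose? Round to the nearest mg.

f = (1/2)^(54/18) ≈ 0.125000; accumulation ratio R = 1/(1−f) ≈ 1.14286.
Loading dose to hit Cmax,ss on first dose: D_load = D_maint·R ≈ 1080 × 1.14286 ≈ 1234.29 mg.

1234 mg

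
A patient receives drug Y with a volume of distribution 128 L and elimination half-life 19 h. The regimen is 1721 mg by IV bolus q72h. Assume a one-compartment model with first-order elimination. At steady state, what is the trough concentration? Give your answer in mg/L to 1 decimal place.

1.0 mg/L

Over one 72-h interval, 72/19 ≈ 3.7895 half-lives elapse, leaving f ≈ 0.0723 of each dose.
At steady state, accumulation factor R = 1/(1 − e^(−kτ)) ≈ 1.0779.
Single-dose peak C₀ = D/Vd = 1721/128 ≈ 13.445 mg/L.
Cmax,ss = C₀/(1 − f) ≈ 13.445/0.9277 ≈ 14.493 mg/L.
Steady-state trough Cmin,ss = Cmax,ss·f ≈ 14.493 × 0.0723 ≈ 1.048 mg/L.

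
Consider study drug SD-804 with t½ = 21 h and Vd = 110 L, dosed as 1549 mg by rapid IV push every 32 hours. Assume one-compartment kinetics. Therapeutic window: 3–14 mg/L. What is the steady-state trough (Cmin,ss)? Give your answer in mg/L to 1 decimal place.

7.5 mg/L

Over one 32-h interval, 32/21 ≈ 1.5238 half-lives elapse, leaving f ≈ 0.3478 of each dose.
Accumulation ratio R = 1/(1 − f) ≈ 1/0.6522 ≈ 1.5333.
Single-dose peak C₀ = D/Vd = 1549/110 ≈ 14.082 mg/L.
Steady-state peak Cmax,ss = C₀·R ≈ 14.082 × 1.5333 ≈ 21.592 mg/L.
One interval later, Cmin,ss = Cmax,ss·e^(−kτ) ≈ 21.592 × 0.3478 ≈ 7.510 mg/L.
Trough 7.5 mg/L vs MEC 3 mg/L: adequate.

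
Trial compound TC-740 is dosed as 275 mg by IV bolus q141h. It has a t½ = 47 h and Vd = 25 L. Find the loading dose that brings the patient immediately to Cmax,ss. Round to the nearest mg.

314 mg

f = (1/2)^(141/47) ≈ 0.125000; accumulation ratio R = 1/(1−f) ≈ 1.14286.
Loading dose to hit Cmax,ss on first dose: D_load = D_maint·R ≈ 275 × 1.14286 ≈ 314.29 mg.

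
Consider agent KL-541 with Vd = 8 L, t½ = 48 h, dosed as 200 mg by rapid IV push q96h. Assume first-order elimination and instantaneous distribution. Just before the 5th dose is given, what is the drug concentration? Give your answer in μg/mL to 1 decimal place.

8.3 μg/mL

f = (1/2)^(τ/t½) = (1/2)^(96/48) ≈ 0.2500.
C₀ = D/Vd = 200/8 ≈ 25.000 μg/mL.
Before the 5th dose, 4 doses have been given. Superposition: Cmin = C₀·(f + f² + … + f^4).
≈ 25.000 × (0.2500 + 0.0625 + 0.0156 + 0.0039) ≈ 25.000 × 0.3320 ≈ 8.300 μg/mL.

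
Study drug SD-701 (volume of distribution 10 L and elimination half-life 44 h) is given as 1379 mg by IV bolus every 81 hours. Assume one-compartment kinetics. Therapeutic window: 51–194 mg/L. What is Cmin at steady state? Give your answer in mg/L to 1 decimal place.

Over one 81-h interval, 81/44 ≈ 1.8409 half-lives elapse, leaving f ≈ 0.2791 of each dose.
Accumulation ratio R = 1/(1 − f) ≈ 1/0.7209 ≈ 1.3872.
Single-dose peak C₀ = D/Vd = 1379/10 ≈ 137.900 mg/L.
Steady-state peak Cmax,ss = C₀·R ≈ 137.900 × 1.3872 ≈ 191.295 mg/L.
One interval later, Cmin,ss = Cmax,ss·e^(−kτ) ≈ 191.295 × 0.2791 ≈ 53.390 mg/L.
Trough 53.4 mg/L vs MEC 51 mg/L: adequate.

53.4 mg/L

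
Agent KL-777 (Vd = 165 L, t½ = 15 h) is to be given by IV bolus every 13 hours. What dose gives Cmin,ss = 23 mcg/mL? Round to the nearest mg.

τ/t½ = 13/15 ≈ 0.86667, so f = (1/2)^(13/15) ≈ 0.548412.
Cmin,ss = (D/Vd)·f/(1−f), so D = Cmin,ss·Vd·(1−f)/f.
D = 23 × 165 × (1−f)/f ≈ 23 × 165 × 0.82345 ≈ 3124.99 mg.

3125 mg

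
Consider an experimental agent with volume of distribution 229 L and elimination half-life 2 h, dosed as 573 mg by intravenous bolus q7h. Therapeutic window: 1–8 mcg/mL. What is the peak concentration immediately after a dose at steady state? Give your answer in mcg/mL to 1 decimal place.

2.7 mcg/mL

k = ln2/t½ = ln2/2 ≈ 0.346574 h⁻¹; fraction remaining f = e^(−kτ) = e^(−0.346574×7) ≈ 0.0884.
At steady state, accumulation factor R = 1/(1 − e^(−kτ)) ≈ 1.0970.
Single-dose peak C₀ = D/Vd = 573/229 ≈ 2.502 mcg/mL.
Cmax,ss = C₀/(1 − f) ≈ 2.502/0.9116 ≈ 2.745 mcg/mL.
Peak 2.7 mcg/mL vs MTC 8 mcg/mL: below toxic threshold.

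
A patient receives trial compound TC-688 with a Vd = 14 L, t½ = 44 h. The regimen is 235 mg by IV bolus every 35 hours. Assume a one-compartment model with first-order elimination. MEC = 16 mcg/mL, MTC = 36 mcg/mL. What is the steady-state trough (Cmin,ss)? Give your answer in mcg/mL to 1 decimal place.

τ/t½ = 35/44 ≈ 0.79545, so fraction remaining f = (1/2)^(35/44) ≈ 0.5762.
At steady state, accumulation factor R = 1/(1 − e^(−kτ)) ≈ 2.3596.
Each bolus raises the concentration by D/Vd = 235/14 ≈ 16.786 mcg/mL.
Cmax,ss = C₀/(1 − f) ≈ 16.786/0.4238 ≈ 39.608 mcg/mL.
One interval later, Cmin,ss = Cmax,ss·e^(−kτ) ≈ 39.608 × 0.5762 ≈ 22.822 mcg/mL.
Trough 22.8 mcg/mL vs MEC 16 mcg/mL: adequate.

22.8 mcg/mL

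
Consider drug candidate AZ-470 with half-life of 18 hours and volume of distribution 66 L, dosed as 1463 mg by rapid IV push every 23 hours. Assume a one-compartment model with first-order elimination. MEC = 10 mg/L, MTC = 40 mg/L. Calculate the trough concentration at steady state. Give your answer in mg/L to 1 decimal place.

15.6 mg/L

τ/t½ = 23/18 ≈ 1.2778, so fraction remaining f = (1/2)^(23/18) ≈ 0.4124.
At steady state, accumulation factor R = 1/(1 − e^(−kτ)) ≈ 1.7018.
Each bolus raises the concentration by D/Vd = 1463/66 ≈ 22.167 mg/L.
Cmax,ss = C₀/(1 − f) ≈ 22.167/0.5876 ≈ 37.725 mg/L.
One interval later, Cmin,ss = Cmax,ss·e^(−kτ) ≈ 37.725 × 0.4124 ≈ 15.558 mg/L.
Trough 15.6 mg/L vs MEC 10 mg/L: adequate.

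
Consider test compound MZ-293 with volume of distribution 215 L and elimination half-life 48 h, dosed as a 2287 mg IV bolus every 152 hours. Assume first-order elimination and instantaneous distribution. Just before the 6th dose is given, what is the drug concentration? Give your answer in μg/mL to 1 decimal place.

f = (1/2)^(τ/t½) = (1/2)^(152/48) ≈ 0.1114.
C₀ = D/Vd = 2287/215 ≈ 10.637 μg/mL.
Before the 6th dose, 5 doses have been given. Superposition: Cmin = C₀·(f + f² + … + f^5).
≈ 10.637 × (0.1114 + 0.0124 + 0.0014 + 0.0002 + 0.0000) ≈ 10.637 × 0.1254 ≈ 1.334 μg/mL.

1.3 μg/mL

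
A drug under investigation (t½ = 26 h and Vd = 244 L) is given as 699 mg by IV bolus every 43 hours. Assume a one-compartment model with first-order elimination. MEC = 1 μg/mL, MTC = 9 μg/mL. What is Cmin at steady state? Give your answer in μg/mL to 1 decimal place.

τ/t½ = 43/26 ≈ 1.6538, so fraction remaining f = (1/2)^(43/26) ≈ 0.3178.
Accumulation ratio R = 1/(1 − f) ≈ 1/0.6822 ≈ 1.4658.
Single-dose peak C₀ = D/Vd = 699/244 ≈ 2.865 μg/mL.
Cmax,ss = C₀/(1 − f) ≈ 2.865/0.6822 ≈ 4.200 μg/mL.
One interval later, Cmin,ss = Cmax,ss·e^(−kτ) ≈ 4.200 × 0.3178 ≈ 1.335 μg/mL.
Trough 1.3 μg/mL vs MEC 1 μg/mL: adequate.

1.3 μg/mL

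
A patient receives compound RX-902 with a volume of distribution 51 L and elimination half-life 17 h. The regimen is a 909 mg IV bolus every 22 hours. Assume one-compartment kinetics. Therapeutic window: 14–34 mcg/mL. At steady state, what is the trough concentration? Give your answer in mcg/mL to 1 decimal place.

12.3 mcg/mL

k = ln2/t½ = ln2/17 ≈ 0.040773 h⁻¹; fraction remaining f = e^(−kτ) = e^(−0.040773×22) ≈ 0.4078.
At steady state, accumulation factor R = 1/(1 − e^(−kτ)) ≈ 1.6886.
Each bolus raises the concentration by D/Vd = 909/51 ≈ 17.824 mcg/mL.
Steady-state peak Cmax,ss = C₀·R ≈ 17.824 × 1.6886 ≈ 30.098 mcg/mL.
Steady-state trough Cmin,ss = Cmax,ss·f ≈ 30.098 × 0.4078 ≈ 12.274 mcg/mL.
Trough 12.3 mcg/mL vs MEC 14 mcg/mL: subtherapeutic.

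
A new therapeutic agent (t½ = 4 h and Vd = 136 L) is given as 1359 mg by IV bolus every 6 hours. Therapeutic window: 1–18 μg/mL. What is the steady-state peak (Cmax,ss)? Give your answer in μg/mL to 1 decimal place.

15.5 μg/mL

τ/t½ = 6/4 ≈ 1.5, so fraction remaining f = (1/2)^(6/4) ≈ 0.3536.
At steady state, accumulation factor R = 1/(1 − e^(−kτ)) ≈ 1.5470.
Each bolus raises the concentration by D/Vd = 1359/136 ≈ 9.993 μg/mL.
Steady-state peak Cmax,ss = C₀·R ≈ 9.993 × 1.5470 ≈ 15.459 μg/mL.
Peak 15.5 μg/mL vs MTC 18 μg/mL: below toxic threshold.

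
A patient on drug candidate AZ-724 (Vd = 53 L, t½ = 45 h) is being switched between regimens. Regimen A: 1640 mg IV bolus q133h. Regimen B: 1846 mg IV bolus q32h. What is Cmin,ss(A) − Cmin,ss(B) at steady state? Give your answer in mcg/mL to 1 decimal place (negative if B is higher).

-50.1 mcg/mL

Regimen A: f = (1/2)^(133/45) ≈ 0.1289; Cmin,ss = (1640/53)·f/(1−f) ≈ 4.579 mcg/mL.
Regimen B: f = (1/2)^(32/45) ≈ 0.6108; Cmin,ss = (1846/53)·f/(1−f) ≈ 54.662 mcg/mL.
Difference ≈ 4.579 − 54.662 ≈ -50.083 mcg/mL.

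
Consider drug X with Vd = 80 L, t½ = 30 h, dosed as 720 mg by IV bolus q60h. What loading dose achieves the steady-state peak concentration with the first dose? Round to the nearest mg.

f = (1/2)^(60/30) ≈ 0.250000; accumulation ratio R = 1/(1−f) ≈ 1.33333.
Loading dose to hit Cmax,ss on first dose: D_load = D_maint·R ≈ 720 × 1.33333 ≈ 960.00 mg.

960 mg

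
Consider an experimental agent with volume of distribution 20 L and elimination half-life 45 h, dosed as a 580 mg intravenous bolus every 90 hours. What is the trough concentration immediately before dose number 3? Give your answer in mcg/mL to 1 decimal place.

f = (1/2)^(τ/t½) = (1/2)^(90/45) ≈ 0.2500.
C₀ = D/Vd = 580/20 ≈ 29.000 mcg/mL.
Before the 3rd dose, 2 doses have been given. Superposition: Cmin = C₀·(f + f²).
≈ 29.000 × (0.2500 + 0.0625) ≈ 29.000 × 0.3125 ≈ 9.062 mcg/mL.

9.1 mcg/mL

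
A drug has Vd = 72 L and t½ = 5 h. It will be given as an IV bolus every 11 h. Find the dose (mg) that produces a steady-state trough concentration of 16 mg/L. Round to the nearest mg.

τ/t½ = 11/5 ≈ 2.2, so f = (1/2)^(11/5) ≈ 0.217638.
Cmin,ss = (D/Vd)·f/(1−f), so D = Cmin,ss·Vd·(1−f)/f.
D = 16 × 72 × (1−f)/f ≈ 16 × 72 × 3.59479 ≈ 4141.20 mg.

4141 mg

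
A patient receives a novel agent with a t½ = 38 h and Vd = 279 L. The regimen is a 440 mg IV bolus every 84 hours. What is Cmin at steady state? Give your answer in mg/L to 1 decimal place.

Over one 84-h interval, 84/38 ≈ 2.2105 half-lives elapse, leaving f ≈ 0.2161 of each dose.
Accumulation ratio R = 1/(1 − f) ≈ 1/0.7839 ≈ 1.2757.
Single-dose peak C₀ = D/Vd = 440/279 ≈ 1.577 mg/L.
Cmax,ss = C₀/(1 − f) ≈ 1.577/0.7839 ≈ 2.012 mg/L.
One interval later, Cmin,ss = Cmax,ss·e^(−kτ) ≈ 2.012 × 0.2161 ≈ 0.435 mg/L.

0.4 mg/L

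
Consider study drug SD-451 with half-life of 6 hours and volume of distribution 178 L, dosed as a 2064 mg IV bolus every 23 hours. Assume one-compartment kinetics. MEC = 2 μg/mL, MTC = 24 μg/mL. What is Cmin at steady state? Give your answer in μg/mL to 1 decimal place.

0.9 μg/mL

τ/t½ = 23/6 ≈ 3.8333, so fraction remaining f = (1/2)^(23/6) ≈ 0.0702.
Accumulation ratio R = 1/(1 − f) ≈ 1/0.9298 ≈ 1.0755.
Each bolus raises the concentration by D/Vd = 2064/178 ≈ 11.596 μg/mL.
Steady-state peak Cmax,ss = C₀·R ≈ 11.596 × 1.0755 ≈ 12.471 μg/mL.
Steady-state trough Cmin,ss = Cmax,ss·f ≈ 12.471 × 0.0702 ≈ 0.875 μg/mL.
Trough 0.9 μg/mL vs MEC 2 μg/mL: subtherapeutic.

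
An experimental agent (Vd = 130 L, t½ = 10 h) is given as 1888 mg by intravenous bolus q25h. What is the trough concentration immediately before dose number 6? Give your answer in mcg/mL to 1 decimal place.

3.1 mcg/mL

f = (1/2)^(τ/t½) = (1/2)^(25/10) ≈ 0.1768.
C₀ = D/Vd = 1888/130 ≈ 14.523 mcg/mL.
Before the 6th dose, 5 doses have been given. Superposition: Cmin = C₀·(f + f² + … + f^5).
≈ 14.523 × (0.1768 + 0.0313 + 0.0055 + 0.0010 + 0.0002) ≈ 14.523 × 0.2148 ≈ 3.120 mcg/mL.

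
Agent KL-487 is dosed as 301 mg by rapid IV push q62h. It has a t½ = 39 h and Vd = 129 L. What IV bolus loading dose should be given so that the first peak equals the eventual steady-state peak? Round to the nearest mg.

451 mg

f = (1/2)^(62/39) ≈ 0.332230; accumulation ratio R = 1/(1−f) ≈ 1.49752.
Loading dose to hit Cmax,ss on first dose: D_load = D_maint·R ≈ 301 × 1.49752 ≈ 450.75 mg.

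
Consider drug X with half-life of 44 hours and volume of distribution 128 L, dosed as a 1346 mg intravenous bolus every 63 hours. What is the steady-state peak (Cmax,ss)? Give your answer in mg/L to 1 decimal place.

16.7 mg/L

τ/t½ = 63/44 ≈ 1.4318, so fraction remaining f = (1/2)^(63/44) ≈ 0.3707.
At steady state, accumulation factor R = 1/(1 − e^(−kτ)) ≈ 1.5891.
Single-dose peak C₀ = D/Vd = 1346/128 ≈ 10.516 mg/L.
Cmax,ss = C₀/(1 − f) ≈ 10.516/0.6293 ≈ 16.711 mg/L.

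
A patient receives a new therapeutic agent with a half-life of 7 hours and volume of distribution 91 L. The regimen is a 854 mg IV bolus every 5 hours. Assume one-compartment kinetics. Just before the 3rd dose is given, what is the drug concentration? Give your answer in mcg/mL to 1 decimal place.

f = (1/2)^(τ/t½) = (1/2)^(5/7) ≈ 0.6095.
C₀ = D/Vd = 854/91 ≈ 9.385 mcg/mL.
Before the 3rd dose, 2 doses have been given. Superposition: Cmin = C₀·(f + f²).
≈ 9.385 × (0.6095 + 0.3715) ≈ 9.385 × 0.9810 ≈ 9.207 mcg/mL.

9.2 mcg/mL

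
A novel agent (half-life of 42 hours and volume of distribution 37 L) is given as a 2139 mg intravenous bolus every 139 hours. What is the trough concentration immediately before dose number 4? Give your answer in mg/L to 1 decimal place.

f = (1/2)^(τ/t½) = (1/2)^(139/42) ≈ 0.1009.
C₀ = D/Vd = 2139/37 ≈ 57.811 mg/L.
Before the 4th dose, 3 doses have been given. Superposition: Cmin = C₀·(f + f² + … + f^3).
≈ 57.811 × (0.1009 + 0.0102 + 0.0010) ≈ 57.811 × 0.1121 ≈ 6.481 mg/L.

6.5 mg/L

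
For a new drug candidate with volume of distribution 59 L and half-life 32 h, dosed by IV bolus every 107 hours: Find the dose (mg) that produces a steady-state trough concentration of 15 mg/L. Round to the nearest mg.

τ/t½ = 107/32 ≈ 3.3438, so f = (1/2)^(107/32) ≈ 0.098499.
Cmin,ss = (D/Vd)·f/(1−f), so D = Cmin,ss·Vd·(1−f)/f.
D = 15 × 59 × (1−f)/f ≈ 15 × 59 × 9.15239 ≈ 8099.87 mg.

8100 mg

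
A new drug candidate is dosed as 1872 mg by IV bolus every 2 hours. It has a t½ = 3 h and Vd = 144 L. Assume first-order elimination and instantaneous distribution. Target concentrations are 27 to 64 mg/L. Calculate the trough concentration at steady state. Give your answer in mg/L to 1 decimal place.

Over one 2-h interval, 2/3 ≈ 0.66667 half-lives elapse, leaving f ≈ 0.6300 of each dose.
Accumulation ratio R = 1/(1 − f) ≈ 1/0.3700 ≈ 2.7027.
Each bolus raises the concentration by D/Vd = 1872/144 ≈ 13.000 mg/L.
Steady-state peak Cmax,ss = C₀·R ≈ 13.000 × 2.7027 ≈ 35.135 mg/L.
One interval later, Cmin,ss = Cmax,ss·e^(−kτ) ≈ 35.135 × 0.6300 ≈ 22.135 mg/L.
Trough 22.1 mg/L vs MEC 27 mg/L: subtherapeutic.

22.1 mg/L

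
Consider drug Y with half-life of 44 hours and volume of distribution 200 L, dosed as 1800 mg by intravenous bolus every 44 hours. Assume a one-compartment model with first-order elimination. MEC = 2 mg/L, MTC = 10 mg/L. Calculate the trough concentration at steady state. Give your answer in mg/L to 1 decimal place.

τ = 44 h = 1 half-life, so f = (1/2)^1 = 0.5.
Accumulation ratio R = 1/(1 − f) = 1/0.5 = 2/1.
Single-dose peak C₀ = D/Vd = 1800/200 = 9 mg/L.
Steady-state peak Cmax,ss = C₀·R = 9 × 2/1 ≈ 18.000 mg/L.
Steady-state trough Cmin,ss = Cmax,ss·f ≈ 18.000 × 0.5 ≈ 9.000 mg/L.
Trough 9.0 mg/L vs MEC 2 mg/L: adequate.

9.0 mg/L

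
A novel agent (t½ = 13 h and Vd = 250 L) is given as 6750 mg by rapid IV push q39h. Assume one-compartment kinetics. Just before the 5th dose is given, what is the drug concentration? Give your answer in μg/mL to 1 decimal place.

3.9 μg/mL

f = (1/2)^(τ/t½) = (1/2)^(39/13) ≈ 0.1250.
C₀ = D/Vd = 6750/250 ≈ 27.000 μg/mL.
Before the 5th dose, 4 doses have been given. Superposition: Cmin = C₀·(f + f² + … + f^4).
≈ 27.000 × (0.1250 + 0.0156 + 0.0020 + 0.0002) ≈ 27.000 × 0.1428 ≈ 3.856 μg/mL.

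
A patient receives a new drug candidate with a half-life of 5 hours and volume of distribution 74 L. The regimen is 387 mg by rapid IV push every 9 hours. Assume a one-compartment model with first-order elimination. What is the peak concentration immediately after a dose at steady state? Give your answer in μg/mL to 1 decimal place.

k = ln2/t½ = ln2/5 ≈ 0.138629 h⁻¹; fraction remaining f = e^(−kτ) = e^(−0.138629×9) ≈ 0.2872.
At steady state, accumulation factor R = 1/(1 − e^(−kτ)) ≈ 1.4029.
Each bolus raises the concentration by D/Vd = 387/74 ≈ 5.230 μg/mL.
Cmax,ss = C₀/(1 − f) ≈ 5.230/0.7128 ≈ 7.337 μg/mL.

7.3 μg/mL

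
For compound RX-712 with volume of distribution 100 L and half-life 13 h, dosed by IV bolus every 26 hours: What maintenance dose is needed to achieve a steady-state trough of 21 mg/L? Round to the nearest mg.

τ/t½ = 26/13 ≈ 2, so f = (1/2)^(26/13) ≈ 0.250000.
Cmin,ss = (D/Vd)·f/(1−f), so D = Cmin,ss·Vd·(1−f)/f.
D = 21 × 100 × (1−f)/f ≈ 21 × 100 × 3.00000 ≈ 6300.00 mg.

6300 mg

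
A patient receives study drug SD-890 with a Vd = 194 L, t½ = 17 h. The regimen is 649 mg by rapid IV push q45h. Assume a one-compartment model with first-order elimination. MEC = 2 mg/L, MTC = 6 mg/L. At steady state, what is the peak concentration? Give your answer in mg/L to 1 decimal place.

4.0 mg/L

Over one 45-h interval, 45/17 ≈ 2.6471 half-lives elapse, leaving f ≈ 0.1596 of each dose.
At steady state, accumulation factor R = 1/(1 − e^(−kτ)) ≈ 1.1899.
Each bolus raises the concentration by D/Vd = 649/194 ≈ 3.345 mg/L.
Cmax,ss = C₀/(1 − f) ≈ 3.345/0.8404 ≈ 3.980 mg/L.
Peak 4.0 mg/L vs MTC 6 mg/L: below toxic threshold.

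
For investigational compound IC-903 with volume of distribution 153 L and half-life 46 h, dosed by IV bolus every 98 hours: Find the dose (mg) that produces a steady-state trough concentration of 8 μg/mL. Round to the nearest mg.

τ/t½ = 98/46 ≈ 2.1304, so f = (1/2)^(98/46) ≈ 0.228389.
Cmin,ss = (D/Vd)·f/(1−f), so D = Cmin,ss·Vd·(1−f)/f.
D = 8 × 153 × (1−f)/f ≈ 8 × 153 × 3.37849 ≈ 4135.27 mg.

4135 mg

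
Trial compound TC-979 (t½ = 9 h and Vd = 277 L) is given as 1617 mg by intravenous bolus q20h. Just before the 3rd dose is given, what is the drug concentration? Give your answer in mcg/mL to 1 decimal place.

f = (1/2)^(τ/t½) = (1/2)^(20/9) ≈ 0.2143.
C₀ = D/Vd = 1617/277 ≈ 5.838 mcg/mL.
Before the 3rd dose, 2 doses have been given. Superposition: Cmin = C₀·(f + f²).
≈ 5.838 × (0.2143 + 0.0459) ≈ 5.838 × 0.2602 ≈ 1.519 mcg/mL.

1.5 mcg/mL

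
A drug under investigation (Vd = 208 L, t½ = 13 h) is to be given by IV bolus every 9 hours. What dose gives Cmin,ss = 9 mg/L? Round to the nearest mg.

τ/t½ = 9/13 ≈ 0.69231, so f = (1/2)^(9/13) ≈ 0.618863.
Cmin,ss = (D/Vd)·f/(1−f), so D = Cmin,ss·Vd·(1−f)/f.
D = 9 × 208 × (1−f)/f ≈ 9 × 208 × 0.61587 ≈ 1152.91 mg.

1153 mg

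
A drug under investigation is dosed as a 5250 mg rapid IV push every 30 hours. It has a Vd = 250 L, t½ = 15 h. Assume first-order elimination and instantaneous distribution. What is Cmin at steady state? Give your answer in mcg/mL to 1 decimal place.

The dosing interval is 2 half-lives, so f = 2^(−2) = 0.25.
Accumulation ratio R = 1/(1 − f) = 1/0.75 = 4/3.
Single-dose peak C₀ = D/Vd = 5250/250 = 21 mcg/mL.
Steady-state peak Cmax,ss = C₀·R = 21 × 4/3 ≈ 28.000 mcg/mL.
Steady-state trough Cmin,ss = Cmax,ss·f ≈ 28.000 × 0.25 ≈ 7.000 mcg/mL.

7.0 mcg/mL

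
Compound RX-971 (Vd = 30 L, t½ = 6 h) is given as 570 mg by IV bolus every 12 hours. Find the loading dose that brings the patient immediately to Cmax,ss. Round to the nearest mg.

760 mg

f = (1/2)^(12/6) ≈ 0.250000; accumulation ratio R = 1/(1−f) ≈ 1.33333.
Loading dose to hit Cmax,ss on first dose: D_load = D_maint·R ≈ 570 × 1.33333 ≈ 760.00 mg.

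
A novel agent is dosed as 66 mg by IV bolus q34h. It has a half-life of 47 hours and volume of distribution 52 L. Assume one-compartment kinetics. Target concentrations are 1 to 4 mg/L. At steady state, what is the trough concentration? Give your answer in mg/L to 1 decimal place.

1.9 mg/L

Over one 34-h interval, 34/47 ≈ 0.7234 half-lives elapse, leaving f ≈ 0.6057 of each dose.
Accumulation ratio R = 1/(1 − f) ≈ 1/0.3943 ≈ 2.5361.
Single-dose peak C₀ = D/Vd = 66/52 ≈ 1.269 mg/L.
Steady-state peak Cmax,ss = C₀·R ≈ 1.269 × 2.5361 ≈ 3.218 mg/L.
Steady-state trough Cmin,ss = Cmax,ss·f ≈ 3.218 × 0.6057 ≈ 1.949 mg/L.
Trough 1.9 mg/L vs MEC 1 mg/L: adequate.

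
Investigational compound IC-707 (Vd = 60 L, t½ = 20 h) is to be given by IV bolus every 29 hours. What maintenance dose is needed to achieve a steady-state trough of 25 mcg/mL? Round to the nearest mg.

2598 mg

τ/t½ = 29/20 ≈ 1.45, so f = (1/2)^(29/20) ≈ 0.366021.
Cmin,ss = (D/Vd)·f/(1−f), so D = Cmin,ss·Vd·(1−f)/f.
D = 25 × 60 × (1−f)/f ≈ 25 × 60 × 1.73208 ≈ 2598.12 mg.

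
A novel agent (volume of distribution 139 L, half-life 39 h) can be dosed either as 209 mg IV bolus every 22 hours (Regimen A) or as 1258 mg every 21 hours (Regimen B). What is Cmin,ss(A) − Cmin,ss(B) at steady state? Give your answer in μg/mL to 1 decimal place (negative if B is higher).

Regimen A: f = (1/2)^(22/39) ≈ 0.6764; Cmin,ss = (209/139)·f/(1−f) ≈ 3.143 μg/mL.
Regimen B: f = (1/2)^(21/39) ≈ 0.6885; Cmin,ss = (1258/139)·f/(1−f) ≈ 20.004 μg/mL.
Difference ≈ 3.143 − 20.004 ≈ -16.861 μg/mL.

-16.9 μg/mL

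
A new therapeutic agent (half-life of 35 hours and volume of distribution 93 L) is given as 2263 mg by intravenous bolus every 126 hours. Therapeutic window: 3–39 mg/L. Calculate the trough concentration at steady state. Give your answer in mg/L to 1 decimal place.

τ/t½ = 126/35 ≈ 3.6, so fraction remaining f = (1/2)^(126/35) ≈ 0.0825.
At steady state, accumulation factor R = 1/(1 − e^(−kτ)) ≈ 1.0899.
Each bolus raises the concentration by D/Vd = 2263/93 ≈ 24.333 mg/L.
Steady-state peak Cmax,ss = C₀·R ≈ 24.333 × 1.0899 ≈ 26.521 mg/L.
Steady-state trough Cmin,ss = Cmax,ss·f ≈ 26.521 × 0.0825 ≈ 2.188 mg/L.
Trough 2.2 mg/L vs MEC 3 mg/L: subtherapeutic.

2.2 mg/L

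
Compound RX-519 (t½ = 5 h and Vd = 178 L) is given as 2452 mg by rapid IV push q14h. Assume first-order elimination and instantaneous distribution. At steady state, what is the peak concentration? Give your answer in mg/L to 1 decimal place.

Over one 14-h interval, 14/5 ≈ 2.8 half-lives elapse, leaving f ≈ 0.1436 of each dose.
At steady state, accumulation factor R = 1/(1 − e^(−kτ)) ≈ 1.1677.
Single-dose peak C₀ = D/Vd = 2452/178 ≈ 13.775 mg/L.
Steady-state peak Cmax,ss = C₀·R ≈ 13.775 × 1.1677 ≈ 16.085 mg/L.

16.1 mg/L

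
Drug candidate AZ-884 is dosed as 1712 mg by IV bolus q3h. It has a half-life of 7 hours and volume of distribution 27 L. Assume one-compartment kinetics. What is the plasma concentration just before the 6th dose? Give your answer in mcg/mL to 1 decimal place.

141.8 mcg/mL

f = (1/2)^(τ/t½) = (1/2)^(3/7) ≈ 0.7430.
C₀ = D/Vd = 1712/27 ≈ 63.407 mcg/mL.
Before the 6th dose, 5 doses have been given. Superposition: Cmin = C₀·(f + f² + … + f^5).
≈ 63.407 × (0.7430 + 0.5520 + 0.4102 + 0.3048 + 0.2264) ≈ 63.407 × 2.2364 ≈ 141.803 mcg/mL.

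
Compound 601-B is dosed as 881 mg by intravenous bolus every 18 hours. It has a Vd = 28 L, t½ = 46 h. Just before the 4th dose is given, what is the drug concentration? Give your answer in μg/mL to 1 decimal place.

56.2 μg/mL

f = (1/2)^(τ/t½) = (1/2)^(18/46) ≈ 0.7624.
C₀ = D/Vd = 881/28 ≈ 31.464 μg/mL.
Before the 4th dose, 3 doses have been given. Superposition: Cmin = C₀·(f + f² + … + f^3).
≈ 31.464 × (0.7624 + 0.5813 + 0.4431) ≈ 31.464 × 1.7868 ≈ 56.220 μg/mL.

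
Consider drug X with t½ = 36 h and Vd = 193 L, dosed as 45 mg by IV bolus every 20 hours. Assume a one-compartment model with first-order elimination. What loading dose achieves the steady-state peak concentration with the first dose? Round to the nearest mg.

f = (1/2)^(20/36) ≈ 0.680395; accumulation ratio R = 1/(1−f) ≈ 3.12886.
Loading dose to hit Cmax,ss on first dose: D_load = D_maint·R ≈ 45 × 3.12886 ≈ 140.80 mg.

141 mg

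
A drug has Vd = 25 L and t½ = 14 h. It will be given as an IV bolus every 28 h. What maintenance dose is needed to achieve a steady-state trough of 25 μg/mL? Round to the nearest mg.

τ/t½ = 28/14 ≈ 2, so f = (1/2)^(28/14) ≈ 0.250000.
Cmin,ss = (D/Vd)·f/(1−f), so D = Cmin,ss·Vd·(1−f)/f.
D = 25 × 25 × (1−f)/f ≈ 25 × 25 × 3.00000 ≈ 1875.00 mg.

1875 mg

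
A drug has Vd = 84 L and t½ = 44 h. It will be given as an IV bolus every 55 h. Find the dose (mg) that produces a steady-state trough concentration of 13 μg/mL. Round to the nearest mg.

1505 mg

τ/t½ = 55/44 ≈ 1.25, so f = (1/2)^(55/44) ≈ 0.420448.
Cmin,ss = (D/Vd)·f/(1−f), so D = Cmin,ss·Vd·(1−f)/f.
D = 13 × 84 × (1−f)/f ≈ 13 × 84 × 1.37842 ≈ 1505.23 mg.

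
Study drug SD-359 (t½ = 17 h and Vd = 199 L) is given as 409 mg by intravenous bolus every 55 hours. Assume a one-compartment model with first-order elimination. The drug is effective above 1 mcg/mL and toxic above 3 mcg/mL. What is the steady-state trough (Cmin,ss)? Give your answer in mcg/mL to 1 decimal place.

0.2 mcg/mL

τ/t½ = 55/17 ≈ 3.2353, so fraction remaining f = (1/2)^(55/17) ≈ 0.1062.
At steady state, accumulation factor R = 1/(1 − e^(−kτ)) ≈ 1.1188.
Single-dose peak C₀ = D/Vd = 409/199 ≈ 2.055 mcg/mL.
Cmax,ss = C₀/(1 − f) ≈ 2.055/0.8938 ≈ 2.299 mcg/mL.
One interval later, Cmin,ss = Cmax,ss·e^(−kτ) ≈ 2.299 × 0.1062 ≈ 0.244 mcg/mL.
Trough 0.2 mcg/mL vs MEC 1 mcg/mL: subtherapeutic.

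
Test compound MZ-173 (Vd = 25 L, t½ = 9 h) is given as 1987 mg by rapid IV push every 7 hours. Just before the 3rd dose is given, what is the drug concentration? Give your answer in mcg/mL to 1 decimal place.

73.4 mcg/mL

f = (1/2)^(τ/t½) = (1/2)^(7/9) ≈ 0.5833.
C₀ = D/Vd = 1987/25 ≈ 79.480 mcg/mL.
Before the 3rd dose, 2 doses have been given. Superposition: Cmin = C₀·(f + f²).
≈ 79.480 × (0.5833 + 0.3402) ≈ 79.480 × 0.9235 ≈ 73.400 mcg/mL.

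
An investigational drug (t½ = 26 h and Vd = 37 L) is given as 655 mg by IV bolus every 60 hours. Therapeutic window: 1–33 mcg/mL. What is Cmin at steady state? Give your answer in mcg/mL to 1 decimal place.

Over one 60-h interval, 60/26 ≈ 2.3077 half-lives elapse, leaving f ≈ 0.2020 of each dose.
At steady state, accumulation factor R = 1/(1 − e^(−kτ)) ≈ 1.2531.
Single-dose peak C₀ = D/Vd = 655/37 ≈ 17.703 mcg/mL.
Cmax,ss = C₀/(1 − f) ≈ 17.703/0.7980 ≈ 22.184 mcg/mL.
One interval later, Cmin,ss = Cmax,ss·e^(−kτ) ≈ 22.184 × 0.2020 ≈ 4.481 mcg/mL.
Trough 4.5 mcg/mL vs MEC 1 mcg/mL: adequate.

4.5 mcg/mL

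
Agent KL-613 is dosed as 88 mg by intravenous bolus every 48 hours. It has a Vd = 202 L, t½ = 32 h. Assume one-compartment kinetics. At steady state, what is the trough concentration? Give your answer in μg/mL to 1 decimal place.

k = ln2/t½ = ln2/32 ≈ 0.021661 h⁻¹; fraction remaining f = e^(−kτ) = e^(−0.021661×48) ≈ 0.3536.
At steady state, accumulation factor R = 1/(1 − e^(−kτ)) ≈ 1.5470.
Single-dose peak C₀ = D/Vd = 88/202 ≈ 0.436 μg/mL.
Steady-state peak Cmax,ss = C₀·R ≈ 0.436 × 1.5470 ≈ 0.674 μg/mL.
One interval later, Cmin,ss = Cmax,ss·e^(−kτ) ≈ 0.674 × 0.3536 ≈ 0.238 μg/mL.

0.2 μg/mL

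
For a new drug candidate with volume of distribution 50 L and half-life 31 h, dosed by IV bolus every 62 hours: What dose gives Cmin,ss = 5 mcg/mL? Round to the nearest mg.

τ/t½ = 62/31 ≈ 2, so f = (1/2)^(62/31) ≈ 0.250000.
Cmin,ss = (D/Vd)·f/(1−f), so D = Cmin,ss·Vd·(1−f)/f.
D = 5 × 50 × (1−f)/f ≈ 5 × 50 × 3.00000 ≈ 750.00 mg.

750 mg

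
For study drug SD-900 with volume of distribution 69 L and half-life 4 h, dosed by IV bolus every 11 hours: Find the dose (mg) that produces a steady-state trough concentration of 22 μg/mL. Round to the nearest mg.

8694 mg

τ/t½ = 11/4 ≈ 2.75, so f = (1/2)^(11/4) ≈ 0.148651.
Cmin,ss = (D/Vd)·f/(1−f), so D = Cmin,ss·Vd·(1−f)/f.
D = 22 × 69 × (1−f)/f ≈ 22 × 69 × 5.72717 ≈ 8693.84 mg.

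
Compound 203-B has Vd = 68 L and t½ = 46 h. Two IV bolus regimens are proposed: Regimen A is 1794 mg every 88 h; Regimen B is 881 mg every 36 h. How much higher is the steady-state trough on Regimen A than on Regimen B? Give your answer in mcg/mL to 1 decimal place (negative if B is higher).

Regimen A: f = (1/2)^(88/46) ≈ 0.2655; Cmin,ss = (1794/68)·f/(1−f) ≈ 9.536 mcg/mL.
Regimen B: f = (1/2)^(36/46) ≈ 0.5813; Cmin,ss = (881/68)·f/(1−f) ≈ 17.987 mcg/mL.
Difference ≈ 9.536 − 17.987 ≈ -8.451 mcg/mL.

-8.5 mcg/mL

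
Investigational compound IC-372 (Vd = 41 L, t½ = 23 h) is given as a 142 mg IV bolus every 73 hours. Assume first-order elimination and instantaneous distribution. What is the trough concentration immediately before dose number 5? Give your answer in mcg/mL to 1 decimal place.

f = (1/2)^(τ/t½) = (1/2)^(73/23) ≈ 0.1108.
C₀ = D/Vd = 142/41 ≈ 3.463 mcg/mL.
Before the 5th dose, 4 doses have been given. Superposition: Cmin = C₀·(f + f² + … + f^4).
≈ 3.463 × (0.1108 + 0.0123 + 0.0014 + 0.0002) ≈ 3.463 × 0.1247 ≈ 0.432 mcg/mL.

0.4 mcg/mL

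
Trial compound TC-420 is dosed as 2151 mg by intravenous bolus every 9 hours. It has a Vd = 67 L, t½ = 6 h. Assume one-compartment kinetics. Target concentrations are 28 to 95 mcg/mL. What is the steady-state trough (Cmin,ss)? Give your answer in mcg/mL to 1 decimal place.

17.6 mcg/mL

Over one 9-h interval, 9/6 ≈ 1.5 half-lives elapse, leaving f ≈ 0.3536 of each dose.
Accumulation ratio R = 1/(1 − f) ≈ 1/0.6464 ≈ 1.5470.
Single-dose peak C₀ = D/Vd = 2151/67 ≈ 32.104 mcg/mL.
Steady-state peak Cmax,ss = C₀·R ≈ 32.104 × 1.5470 ≈ 49.665 mcg/mL.
Steady-state trough Cmin,ss = Cmax,ss·f ≈ 49.665 × 0.3536 ≈ 17.562 mcg/mL.
Trough 17.6 mcg/mL vs MEC 28 mcg/mL: subtherapeutic.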